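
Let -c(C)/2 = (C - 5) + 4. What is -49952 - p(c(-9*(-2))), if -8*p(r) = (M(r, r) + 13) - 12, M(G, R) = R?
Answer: -399649/8 ≈ -49956.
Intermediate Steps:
c(C) = 2 - 2*C (c(C) = -2*((C - 5) + 4) = -2*((-5 + C) + 4) = -2*(-1 + C) = 2 - 2*C)
p(r) = -⅛ - r/8 (p(r) = -((r + 13) - 12)/8 = -((13 + r) - 12)/8 = -(1 + r)/8 = -⅛ - r/8)
-49952 - p(c(-9*(-2))) = -49952 - (-⅛ - (2 - (-18)*(-2))/8) = -49952 - (-⅛ - (2 - 2*18)/8) = -49952 - (-⅛ - (2 - 36)/8) = -49952 - (-⅛ - ⅛*(-34)) = -49952 - (-⅛ + 17/4) = -49952 - 1*33/8 = -49952 - 33/8 = -399649/8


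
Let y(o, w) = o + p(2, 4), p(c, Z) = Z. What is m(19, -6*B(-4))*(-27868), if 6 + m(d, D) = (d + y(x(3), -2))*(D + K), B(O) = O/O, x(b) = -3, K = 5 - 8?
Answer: 5183448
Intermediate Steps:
K = -3
y(o, w) = 4 + o (y(o, w) = o + 4 = 4 + o)
B(O) = 1
m(d, D) = -6 + (1 + d)*(-3 + D) (m(d, D) = -6 + (d + (4 - 3))*(D - 3) = -6 + (d + 1)*(-3 + D) = -6 + (1 + d)*(-3 + D))
m(19, -6*B(-4))*(-27868) = (-9 - 6*1 - 3*19 - 6*1*19)*(-27868) = (-9 - 6 - 57 - 6*19)*(-27868) = (-9 - 6 - 57 - 114)*(-27868) = -186*(-27868) = 5183448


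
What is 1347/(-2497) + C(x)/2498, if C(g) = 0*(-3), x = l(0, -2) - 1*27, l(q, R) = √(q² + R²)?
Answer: -1347/2497 ≈ -0.53945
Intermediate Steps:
l(q, R) = √(R² + q²)
x = -25 (x = √((-2)² + 0²) - 1*27 = √(4 + 0) - 27 = √4 - 27 = 2 - 27 = -25)
C(g) = 0
1347/(-2497) + C(x)/2498 = 1347/(-2497) + 0/2498 = 1347*(-1/2497) + 0*(1/2498) = -1347/2497 + 0 = -1347/2497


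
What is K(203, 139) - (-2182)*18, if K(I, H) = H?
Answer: 39415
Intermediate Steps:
K(203, 139) - (-2182)*18 = 139 - (-2182)*18 = 139 - 1*(-39276) = 139 + 39276 = 39415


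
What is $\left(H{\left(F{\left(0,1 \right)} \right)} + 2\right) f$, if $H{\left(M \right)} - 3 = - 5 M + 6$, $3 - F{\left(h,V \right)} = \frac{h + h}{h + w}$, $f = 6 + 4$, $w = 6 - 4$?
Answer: $-40$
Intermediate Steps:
$w = 2$
$f = 10$
$F{\left(h,V \right)} = 3 - \frac{2 h}{2 + h}$ ($F{\left(h,V \right)} = 3 - \frac{h + h}{h + 2} = 3 - \frac{2 h}{2 + h}$)
$H{\left(M \right)} = 9 - 5 M$ ($H{\left(M \right)} = 3 - \left(-6 + 5 M\right) = 9 - 5 M$)
$\left(H{\left(F{\left(0,1 \right)} \right)} + 2\right) f = \left(\left(9 - 5 \frac{6 + 0}{2 + 0}\right) + 2\right) 10 = \left(\left(9 - 5 \cdot \frac{1}{2} \cdot 6\right) + 2\right) 10 = \left(\left(9 - 15\right) + 2\right) 10 = \left(-6 + 2\right) 10 = \left(-4\right) 10 = -40$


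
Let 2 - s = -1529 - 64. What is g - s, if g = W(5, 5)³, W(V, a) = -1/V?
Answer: -199376/125 ≈ -1595.0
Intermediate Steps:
s = 1595 (s = 2 - (-1529 - 64) = 2 - 1*(-1593) = 2 + 1593 = 1595)
g = -1/125 (g = (-1/5)³ = (-1*⅕)³ = (-⅕)³ = -1/125 ≈ -0.0080000)
g - s = -1/125 - 1*1595 = -1/125 - 1595 = -199376/125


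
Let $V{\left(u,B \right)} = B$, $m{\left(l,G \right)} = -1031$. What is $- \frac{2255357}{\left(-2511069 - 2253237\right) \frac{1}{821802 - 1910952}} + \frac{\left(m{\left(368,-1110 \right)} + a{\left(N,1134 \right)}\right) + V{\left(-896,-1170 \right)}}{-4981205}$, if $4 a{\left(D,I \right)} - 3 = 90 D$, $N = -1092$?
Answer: $- \frac{8157294534853053369}{15821323245820} \approx -5.1559 \cdot 10^{5}$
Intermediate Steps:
$a{\left(D,I \right)} = \frac{3}{4} + \frac{45 D}{2}$ ($a{\left(D,I \right)} = \frac{3}{4} + \frac{90 D}{4} = \frac{3}{4} + \frac{45 D}{2}$)
$- \frac{2255357}{\left(-2511069 - 2253237\right) \frac{1}{821802 - 1910952}} + \frac{\left(m{\left(368,-1110 \right)} + a{\left(N,1134 \right)}\right) + V{\left(-896,-1170 \right)}}{-4981205} = - \frac{2255357}{\left(-2511069 - 2253237\right) \frac{1}{821802 - 1910952}} + \frac{\left(-1031 + \left(\frac{3}{4} + \frac{45}{2} \left(-1092\right)\right)\right) - 1170}{-4981205} = - \frac{2255357}{\left(-4764306\right) \frac{1}{-1089150}} + \left(\left(-1031 + \left(\frac{3}{4} - 24570\right)\right) - 1170\right) \left(- \frac{1}{4981205}\right) = - \frac{2255357}{\left(-4764306\right) \left(- \frac{1}{1089150}\right)} + \left(\left(-1031 - \frac{98277}{4}\right) - 1170\right) \left(- \frac{1}{4981205}\right) = - \frac{2255357}{\frac{794051}{181525}} + \left(- \frac{102401}{4} - 1170\right) \left(- \frac{1}{4981205}\right) = \left(-2255357\right) \frac{181525}{794051} - - \frac{107081}{19924820} = - \frac{409403679425}{794051} + \frac{107081}{19924820} = - \frac{8157294534853053369}{15821323245820}$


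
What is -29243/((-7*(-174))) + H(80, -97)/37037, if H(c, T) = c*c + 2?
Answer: -1994945/83694 ≈ -23.836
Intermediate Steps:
H(c, T) = 2 + c**2 (H(c, T) = c**2 + 2 = 2 + c**2)
-29243/((-7*(-174))) + H(80, -97)/37037 = -29243/((-7*(-174))) + (2 + 80**2)/37037 = -29243/1218 + (2 + 6400)*(1/37037) = -29243*1/1218 + 6402*(1/37037) = -29243/1218 + 582/3367 = -1994945/83694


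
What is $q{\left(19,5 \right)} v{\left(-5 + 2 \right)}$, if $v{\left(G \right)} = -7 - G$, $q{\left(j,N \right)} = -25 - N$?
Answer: $120$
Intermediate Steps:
$q{\left(19,5 \right)} v{\left(-5 + 2 \right)} = \left(-25 - 5\right) \left(-7 - \left(-5 + 2\right)\right) = \left(-25 - 5\right) \left(-7 - -3\right) = - 30 \left(-7 + 3\right) = \left(-30\right) \left(-4\right) = 120$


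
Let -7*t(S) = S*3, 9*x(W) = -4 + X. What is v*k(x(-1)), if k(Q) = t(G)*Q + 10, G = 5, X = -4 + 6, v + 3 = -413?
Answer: -91520/21 ≈ -4358.1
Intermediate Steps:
v = -416 (v = -3 - 413 = -416)
X = 2
x(W) = -2/9 (x(W) = (-4 + 2)/9 = (⅑)*(-2) = -2/9)
t(S) = -3*S/7 (t(S) = -S*3/7 = -3*S/7)
k(Q) = 10 - 15*Q/7 (k(Q) = (-3/7*5)*Q + 10 = -15*Q/7 + 10 = 10 - 15*Q/7)
v*k(x(-1)) = -416*(10 - 15/7*(-2/9)) = -416*(10 + 10/21) = -416*220/21 = -91520/21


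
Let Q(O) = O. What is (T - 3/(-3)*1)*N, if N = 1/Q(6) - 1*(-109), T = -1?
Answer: 0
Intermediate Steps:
N = 655/6 (N = 1/6 - 1*(-109) = ⅙ + 109 = 655/6 ≈ 109.17)
(T - 3/(-3)*1)*N = (-1 - 3/(-3)*1)*(655/6) = (-1 - 3*(-⅓)*1)*(655/6) = (-1 + 1*1)*(655/6) = (-1 + 1)*(655/6) = 0*(655/6) = 0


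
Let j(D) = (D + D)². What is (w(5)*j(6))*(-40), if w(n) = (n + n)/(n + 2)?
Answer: -57600/7 ≈ -8228.6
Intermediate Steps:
w(n) = 2*n/(2 + n) (w(n) = (2*n)/(2 + n) = 2*n/(2 + n))
j(D) = 4*D² (j(D) = (2*D)² = 4*D²)
(w(5)*j(6))*(-40) = ((2*5/(2 + 5))*(4*6²))*(-40) = ((2*5/7)*(4*36))*(-40) = ((2*5*(⅐))*144)*(-40) = ((10/7)*144)*(-40) = (1440/7)*(-40) = -57600/7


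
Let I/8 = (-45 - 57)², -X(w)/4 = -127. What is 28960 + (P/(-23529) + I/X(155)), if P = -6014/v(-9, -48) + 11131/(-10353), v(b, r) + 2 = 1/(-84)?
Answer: 152267385075547981/5228295303231 ≈ 29124.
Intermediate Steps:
v(b, r) = -169/84 (v(b, r) = -2 + 1/(-84) = -2 - 1/84 = -169/84)
X(w) = 508 (X(w) = -4*(-127) = 508)
I = 83232 (I = 8*(-45 - 57)² = 8*(-102)² = 8*10404 = 83232)
P = 5228205989/1749657 (P = -6014/(-169/84) + 11131/(-10353) = -6014*(-84/169) + 11131*(-1/10353) = 505176/169 - 11131/10353 = 5228205989/1749657 ≈ 2988.1)
28960 + (P/(-23529) + I/X(155)) = 28960 + ((5228205989/1749657)/(-23529) + 83232/508) = 28960 + ((5228205989/1749657)*(-1/23529) + 83232*(1/508)) = 28960 + (-5228205989/41167679553 + 20808/127) = 28960 + 855953093978221/5228295303231 = 152267385075547981/5228295303231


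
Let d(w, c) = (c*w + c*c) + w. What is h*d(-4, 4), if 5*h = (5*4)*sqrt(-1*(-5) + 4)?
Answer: -48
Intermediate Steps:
h = 12 (h = ((5*4)*sqrt(-1*(-5) + 4))/5 = (20*sqrt(5 + 4))/5 = (20*sqrt(9))/5 = (20*3)/5 = (1/5)*60 = 12)
d(w, c) = w + c**2 + c*w (d(w, c) = (c*w + c**2) + w = (c**2 + c*w) + w = w + c**2 + c*w)
h*d(-4, 4) = 12*(-4 + 4**2 + 4*(-4)) = 12*(-4 + 16 - 16) = 12*(-4) = -48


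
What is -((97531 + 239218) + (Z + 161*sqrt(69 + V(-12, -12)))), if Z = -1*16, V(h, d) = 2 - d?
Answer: -336733 - 161*sqrt(83) ≈ -3.3820e+5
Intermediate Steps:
Z = -16
-((97531 + 239218) + (Z + 161*sqrt(69 + V(-12, -12)))) = -((97531 + 239218) + (-16 + 161*sqrt(69 + (2 - 1*(-12))))) = -(336749 + (-16 + 161*sqrt(69 + (2 + 12)))) = -(336749 + (-16 + 161*sqrt(69 + 14))) = -(336749 + (-16 + 161*sqrt(83))) = -(336733 + 161*sqrt(83)) = -336733 - 161*sqrt(83)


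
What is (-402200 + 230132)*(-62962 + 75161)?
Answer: -2099057532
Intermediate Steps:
(-402200 + 230132)*(-62962 + 75161) = -172068*12199 = -2099057532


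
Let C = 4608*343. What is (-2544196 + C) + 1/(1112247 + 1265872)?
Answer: -2291679130587/2378119 ≈ -9.6365e+5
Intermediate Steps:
C = 1580544
(-2544196 + C) + 1/(1112247 + 1265872) = (-2544196 + 1580544) + 1/(1112247 + 1265872) = -963652 + 1/2378119 = -2291679130587/2378119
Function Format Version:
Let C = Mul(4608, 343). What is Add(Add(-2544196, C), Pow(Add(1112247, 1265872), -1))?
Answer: Rational(-2291679130587, 2378119) ≈ -9.6365e+5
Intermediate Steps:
C = 1580544
Add(Add(-2544196, C), Pow(Add(1112247, 1265872), -1)) = Add(Add(-2544196, 1580544), Pow(Add(1112247, 1265872), -1)) = Add(-963652, Pow(2378119, -1)) = Add(-963652, Rational(1, 2378119)) = Rational(-2291679130587, 2378119)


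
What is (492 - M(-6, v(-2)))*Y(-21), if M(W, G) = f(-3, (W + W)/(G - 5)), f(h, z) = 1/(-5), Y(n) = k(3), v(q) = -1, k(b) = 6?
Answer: 14766/5 ≈ 2953.2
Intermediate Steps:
Y(n) = 6
f(h, z) = -1/5
M(W, G) = -1/5
(492 - M(-6, v(-2)))*Y(-21) = (492 - 1*(-1/5))*6 = (492 + 1/5)*6 = (2461/5)*6 = 14766/5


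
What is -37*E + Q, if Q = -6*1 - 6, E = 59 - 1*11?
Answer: -1788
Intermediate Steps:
E = 48 (E = 59 - 11 = 48)
Q = -12 (Q = -6 - 6 = -12)
-37*E + Q = -37*48 - 12 = -1776 - 12 = -1788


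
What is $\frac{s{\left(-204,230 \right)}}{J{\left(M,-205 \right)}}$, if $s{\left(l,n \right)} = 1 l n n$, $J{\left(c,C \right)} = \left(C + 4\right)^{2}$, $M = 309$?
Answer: $- \frac{3597200}{13467} \approx -267.11$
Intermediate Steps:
$J{\left(c,C \right)} = \left(4 + C\right)^{2}$
$s{\left(l,n \right)} = l n^{2}$ ($s{\left(l,n \right)} = l n n = l n^{2}$)
$\frac{s{\left(-204,230 \right)}}{J{\left(M,-205 \right)}} = \frac{\left(-204\right) 230^{2}}{\left(4 - 205\right)^{2}} = \frac{\left(-204\right) 52900}{\left(-201\right)^{2}} = - \frac{10791600}{40401} = \left(-10791600\right) \frac{1}{40401} = - \frac{3597200}{13467}$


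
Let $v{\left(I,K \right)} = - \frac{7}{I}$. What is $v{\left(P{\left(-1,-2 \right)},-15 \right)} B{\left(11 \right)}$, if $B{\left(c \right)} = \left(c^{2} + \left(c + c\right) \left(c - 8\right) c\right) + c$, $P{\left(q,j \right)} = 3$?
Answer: $-2002$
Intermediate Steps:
$B{\left(c \right)} = c + c^{2} + 2 c^{2} \left(-8 + c\right)$ ($B{\left(c \right)} = \left(c^{2} + 2 c \left(-8 + c\right) c\right) + c = \left(c^{2} + 2 c^{2} \left(-8 + c\right)\right) + c = c + c^{2} + 2 c^{2} \left(-8 + c\right)$)
$v{\left(P{\left(-1,-2 \right)},-15 \right)} B{\left(11 \right)} = - \frac{7}{3} \cdot 11 \left(1 - 165 + 2 \cdot 11^{2}\right) = \left(-7\right) \frac{1}{3} \cdot 11 \left(1 - 165 + 2 \cdot 121\right) = - \frac{7 \cdot 11 \left(1 - 165 + 242\right)}{3} = - \frac{7 \cdot 11 \cdot 78}{3} = \left(- \frac{7}{3}\right) 858 = -2002$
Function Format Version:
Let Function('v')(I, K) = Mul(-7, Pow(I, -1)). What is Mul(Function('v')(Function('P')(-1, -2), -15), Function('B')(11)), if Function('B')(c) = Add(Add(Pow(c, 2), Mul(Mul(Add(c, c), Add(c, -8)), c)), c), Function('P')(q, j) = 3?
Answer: -2002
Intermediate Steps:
Function('B')(c) = Add(c, Pow(c, 2), Mul(2, Pow(c, 2), Add(-8, c))) (Function('B')(c) = Add(Add(Pow(c, 2), Mul(Mul(Mul(2, c), Add(-8, c)), c)), c) = Add(Add(Pow(c, 2), Mul(Mul(2, c, Add(-8, c)), c)), c) = Add(Add(Pow(c, 2), Mul(2, Pow(c, 2), Add(-8, c))), c) = Add(c, Pow(c, 2), Mul(2, Pow(c, 2), Add(-8, c))))
Mul(Function('v')(Function('P')(-1, -2), -15), Function('B')(11)) = Mul(Mul(-7, Pow(3, -1)), Mul(11, Add(1, Mul(-15, 11), Mul(2, Pow(11, 2))))) = Mul(Mul(-7, Rational(1, 3)), Mul(11, Add(1, -165, Mul(2, 121)))) = Mul(Rational(-7, 3), Mul(11, Add(1, -165, 242))) = Mul(Rational(-7, 3), Mul(11, 78)) = Mul(Rational(-7, 3), 858) = -2002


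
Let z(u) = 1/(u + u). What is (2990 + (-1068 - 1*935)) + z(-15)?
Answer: 29609/30 ≈ 986.97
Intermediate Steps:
z(u) = 1/(2*u)
(2990 + (-1068 - 1*935)) + z(-15) = (2990 + (-1068 - 1*935)) + (½)/(-15) = (2990 + (-1068 - 935)) + (½)*(-1/15) = (2990 - 2003) - 1/30 = 987 - 1/30 = 29609/30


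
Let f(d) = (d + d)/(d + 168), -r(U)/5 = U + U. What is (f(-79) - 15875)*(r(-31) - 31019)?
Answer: 43392830397/89 ≈ 4.8756e+8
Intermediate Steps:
r(U) = -10*U (r(U) = -5*(U + U) = -10*U)
f(d) = 2*d/(168 + d) (f(d) = (2*d)/(168 + d) = 2*d/(168 + d))
(f(-79) - 15875)*(r(-31) - 31019) = (2*(-79)/(168 - 79) - 15875)*(-10*(-31) - 31019) = (2*(-79)/89 - 15875)*(310 - 31019) = (2*(-79)*(1/89) - 15875)*(-30709) = (-158/89 - 15875)*(-30709) = -1413033/89*(-30709) = 43392830397/89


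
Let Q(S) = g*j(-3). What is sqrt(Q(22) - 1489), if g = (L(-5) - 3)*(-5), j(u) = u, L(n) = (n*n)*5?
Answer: sqrt(341) ≈ 18.466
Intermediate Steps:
L(n) = 5*n**2 (L(n) = n**2*5 = 5*n**2)
g = -610 (g = (5*(-5)**2 - 3)*(-5) = (5*25 - 3)*(-5) = (125 - 3)*(-5) = 122*(-5) = -610)
Q(S) = 1830 (Q(S) = -610*(-3) = 1830)
sqrt(Q(22) - 1489) = sqrt(1830 - 1489) = sqrt(341)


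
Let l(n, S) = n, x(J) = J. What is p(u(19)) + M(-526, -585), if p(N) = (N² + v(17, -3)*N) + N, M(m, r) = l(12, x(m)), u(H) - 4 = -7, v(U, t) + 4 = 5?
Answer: 15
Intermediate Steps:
v(U, t) = 1 (v(U, t) = -4 + 5 = 1)
u(H) = -3 (u(H) = 4 - 7 = -3)
M(m, r) = 12
p(N) = N² + 2*N (p(N) = (N² + 1*N) + N = (N² + N) + N = (N + N²) + N = N² + 2*N)
p(u(19)) + M(-526, -585) = -3*(2 - 3) + 12 = -3*(-1) + 12 = 3 + 12 = 15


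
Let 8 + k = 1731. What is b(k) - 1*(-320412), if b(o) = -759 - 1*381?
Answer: 319272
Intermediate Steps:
k = 1723 (k = -8 + 1731 = 1723)
b(o) = -1140 (b(o) = -759 - 381 = -1140)
b(k) - 1*(-320412) = -1140 - 1*(-320412) = -1140 + 320412 = 319272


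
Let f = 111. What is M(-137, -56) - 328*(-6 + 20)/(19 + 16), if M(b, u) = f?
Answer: -101/5 ≈ -20.200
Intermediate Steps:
M(b, u) = 111
M(-137, -56) - 328*(-6 + 20)/(19 + 16) = 111 - 328*(-6 + 20)/(19 + 16) = 111 - 328*14/35 = 111 - 328*14*(1/35) = 111 - 328*2/5 = 111 - 1*656/5 = 111 - 656/5 = -101/5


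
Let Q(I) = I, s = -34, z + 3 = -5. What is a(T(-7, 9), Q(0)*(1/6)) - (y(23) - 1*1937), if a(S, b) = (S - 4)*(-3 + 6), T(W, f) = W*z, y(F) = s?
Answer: 2127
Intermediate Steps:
z = -8 (z = -3 - 5 = -8)
y(F) = -34
T(W, f) = -8*W (T(W, f) = W*(-8) = -8*W)
a(S, b) = -12 + 3*S (a(S, b) = (-4 + S)*3 = -12 + 3*S)
a(T(-7, 9), Q(0)*(1/6)) - (y(23) - 1*1937) = (-12 + 3*(-8*(-7))) - (-34 - 1*1937) = (-12 + 3*56) - (-34 - 1937) = (-12 + 168) - 1*(-1971) = 156 + 1971 = 2127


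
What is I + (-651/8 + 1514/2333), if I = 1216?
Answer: 21188753/18664 ≈ 1135.3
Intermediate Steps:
I + (-651/8 + 1514/2333) = 1216 + (-651/8 + 1514/2333) = 1216 - 1506671/18664 = 21188753/18664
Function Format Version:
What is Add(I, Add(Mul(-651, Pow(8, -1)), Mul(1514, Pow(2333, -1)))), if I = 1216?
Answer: Rational(21188753, 18664) ≈ 1135.3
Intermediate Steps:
Add(I, Add(Mul(-651, Pow(8, -1)), Mul(1514, Pow(2333, -1)))) = Add(1216, Add(Mul(-651, Pow(8, -1)), Mul(1514, Pow(2333, -1)))) = Add(1216, Add(Mul(-651, Rational(1, 8)), Mul(1514, Rational(1, 2333)))) = Add(1216, Add(Rational(-651, 8), Rational(1514, 2333))) = Add(1216, Rational(-1506671, 18664)) = Rational(21188753, 18664)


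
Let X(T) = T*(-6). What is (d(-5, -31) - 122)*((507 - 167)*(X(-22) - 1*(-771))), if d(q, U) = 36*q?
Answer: -92720040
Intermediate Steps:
X(T) = -6*T
(d(-5, -31) - 122)*((507 - 167)*(X(-22) - 1*(-771))) = (36*(-5) - 122)*((507 - 167)*(-6*(-22) - 1*(-771))) = (-180 - 122)*(340*(132 + 771)) = -102680*903 = -302*307020 = -92720040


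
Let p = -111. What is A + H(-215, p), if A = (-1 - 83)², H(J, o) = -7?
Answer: 7049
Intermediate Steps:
A = 7056 (A = (-84)² = 7056)
A + H(-215, p) = 7056 - 7 = 7049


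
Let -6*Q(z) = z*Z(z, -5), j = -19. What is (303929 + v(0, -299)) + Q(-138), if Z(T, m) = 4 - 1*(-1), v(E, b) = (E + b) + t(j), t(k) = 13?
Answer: 303758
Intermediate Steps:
v(E, b) = 13 + E + b (v(E, b) = (E + b) + 13 = 13 + E + b)
Z(T, m) = 5 (Z(T, m) = 4 + 1 = 5)
Q(z) = -5*z/6 (Q(z) = -z*5/6 = -5*z/6)
(303929 + v(0, -299)) + Q(-138) = (303929 + (13 + 0 - 299)) - 5/6*(-138) = (303929 - 286) + 115 = 303643 + 115 = 303758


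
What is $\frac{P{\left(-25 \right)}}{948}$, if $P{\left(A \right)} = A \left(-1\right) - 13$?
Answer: $\frac{1}{79} \approx 0.012658$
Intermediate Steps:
$P{\left(A \right)} = -13 - A$ ($P{\left(A \right)} = - A - 13 = -13 - A$)
$\frac{P{\left(-25 \right)}}{948} = \frac{-13 - -25}{948} = \left(-13 + 25\right) \frac{1}{948} = 12 \cdot \frac{1}{948} = \frac{1}{79}$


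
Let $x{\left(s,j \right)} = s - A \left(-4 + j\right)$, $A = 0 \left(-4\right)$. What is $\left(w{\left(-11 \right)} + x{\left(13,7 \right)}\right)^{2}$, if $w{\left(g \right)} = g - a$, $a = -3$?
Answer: $25$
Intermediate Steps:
$A = 0$
$x{\left(s,j \right)} = s$ ($x{\left(s,j \right)} = s - 0 \left(-4 + j\right) = s - 0 = s + 0 = s$)
$w{\left(g \right)} = 3 + g$ ($w{\left(g \right)} = g - -3 = g + 3 = 3 + g$)
$\left(w{\left(-11 \right)} + x{\left(13,7 \right)}\right)^{2} = \left(\left(3 - 11\right) + 13\right)^{2} = \left(-8 + 13\right)^{2} = 5^{2} = 25$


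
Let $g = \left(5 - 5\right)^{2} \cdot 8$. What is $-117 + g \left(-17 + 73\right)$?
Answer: $-117$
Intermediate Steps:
$g = 0$ ($g = 0^{2} \cdot 8 = 0 \cdot 8 = 0$)
$-117 + g \left(-17 + 73\right) = -117 + 0 \left(-17 + 73\right) = -117 + 0 \cdot 56 = -117 + 0 = -117$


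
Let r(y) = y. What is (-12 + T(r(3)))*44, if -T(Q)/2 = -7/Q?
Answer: -968/3 ≈ -322.67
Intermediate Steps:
T(Q) = 14/Q (T(Q) = -(-14)/Q = 14/Q)
(-12 + T(r(3)))*44 = (-12 + 14/3)*44 = -22/3*44 = -968/3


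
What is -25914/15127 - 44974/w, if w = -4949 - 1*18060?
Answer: 12009496/49722449 ≈ 0.24153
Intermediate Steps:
w = -23009 (w = -4949 - 18060 = -23009)
-25914/15127 - 44974/w = -25914/15127 - 44974/(-23009) = -25914*1/15127 - 44974*(-1/23009) = -3702/2161 + 44974/23009 = 12009496/49722449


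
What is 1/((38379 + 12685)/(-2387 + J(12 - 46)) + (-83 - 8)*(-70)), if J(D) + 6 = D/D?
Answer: 23/146019 ≈ 0.00015751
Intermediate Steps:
J(D) = -5 (J(D) = -6 + D/D = -6 + 1 = -5)
1/((38379 + 12685)/(-2387 + J(12 - 46)) + (-83 - 8)*(-70)) = 1/((38379 + 12685)/(-2387 - 5) + (-83 - 8)*(-70)) = 1/(51064/(-2392) - 91*(-70)) = 1/(51064*(-1/2392) + 6370) = 1/(-491/23 + 6370) = 1/(146019/23) = 23/146019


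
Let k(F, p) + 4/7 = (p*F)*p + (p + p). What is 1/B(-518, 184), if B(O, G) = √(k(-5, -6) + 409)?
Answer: √10605/1515 ≈ 0.067974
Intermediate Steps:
k(F, p) = -4/7 + 2*p + F*p² (k(F, p) = -4/7 + ((p*F)*p + (p + p)) = -4/7 + ((F*p)*p + 2*p) = -4/7 + (F*p² + 2*p) = -4/7 + (2*p + F*p²) = -4/7 + 2*p + F*p²)
B(O, G) = √10605/7 (B(O, G) = √((-4/7 + 2*(-6) - 5*(-6)²) + 409) = √((-4/7 - 12 - 5*36) + 409) = √((-4/7 - 12 - 180) + 409) = √(-1348/7 + 409) = √(1515/7) = √10605/7)
1/B(-518, 184) = 1/(√10605/7) = √10605/1515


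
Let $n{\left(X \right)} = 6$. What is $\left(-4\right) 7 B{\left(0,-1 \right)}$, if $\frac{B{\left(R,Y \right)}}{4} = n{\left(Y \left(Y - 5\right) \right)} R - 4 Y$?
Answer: $-448$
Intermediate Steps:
$B{\left(R,Y \right)} = - 16 Y + 24 R$ ($B{\left(R,Y \right)} = 4 \left(6 R - 4 Y\right) = 4 \left(- 4 Y + 6 R\right) = - 16 Y + 24 R$)
$\left(-4\right) 7 B{\left(0,-1 \right)} = \left(-4\right) 7 \left(\left(-16\right) \left(-1\right) + 24 \cdot 0\right) = - 28 \left(16 + 0\right) = \left(-28\right) 16 = -448$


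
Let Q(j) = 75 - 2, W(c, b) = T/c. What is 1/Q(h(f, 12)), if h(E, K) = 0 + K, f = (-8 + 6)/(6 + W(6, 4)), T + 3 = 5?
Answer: 1/73 ≈ 0.013699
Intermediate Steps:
T = 2 (T = -3 + 5 = 2)
W(c, b) = 2/c
f = -6/19 (f = (-8 + 6)/(6 + 2/6) = -2/(6 + 2*(⅙)) = -2/(6 + ⅓) = -2/19/3 = -2*3/19 = -6/19 ≈ -0.31579)
h(E, K) = K
Q(j) = 73
1/Q(h(f, 12)) = 1/73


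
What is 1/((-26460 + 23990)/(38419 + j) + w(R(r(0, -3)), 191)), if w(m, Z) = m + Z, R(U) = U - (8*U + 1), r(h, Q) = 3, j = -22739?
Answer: 1568/264745 ≈ 0.0059227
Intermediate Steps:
R(U) = -1 - 7*U (R(U) = U - (1 + 8*U) = U + (-1 - 8*U) = -1 - 7*U)
w(m, Z) = Z + m
1/((-26460 + 23990)/(38419 + j) + w(R(r(0, -3)), 191)) = 1/((-26460 + 23990)/(38419 - 22739) + (191 + (-1 - 7*3))) = 1/(-2470/15680 + (191 + (-1 - 21))) = 1/(-2470*1/15680 + (191 - 22)) = 1/(-247/1568 + 169) = 1/(264745/1568) = 1568/264745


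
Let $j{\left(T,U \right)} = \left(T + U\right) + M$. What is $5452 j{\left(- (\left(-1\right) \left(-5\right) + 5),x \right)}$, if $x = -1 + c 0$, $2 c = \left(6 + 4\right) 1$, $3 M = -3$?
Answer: $-65424$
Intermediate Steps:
$M = -1$ ($M = \frac{1}{3} \left(-3\right) = -1$)
$c = 5$ ($c = \frac{\left(6 + 4\right) 1}{2} = \frac{10 \cdot 1}{2} = \frac{1}{2} \cdot 10 = 5$)
$x = -1$ ($x = -1 + 5 \cdot 0 = -1 + 0 = -1$)
$j{\left(T,U \right)} = -1 + T + U$ ($j{\left(T,U \right)} = \left(T + U\right) - 1 = -1 + T + U$)
$5452 j{\left(- (\left(-1\right) \left(-5\right) + 5),x \right)} = 5452 \left(-1 - \left(\left(-1\right) \left(-5\right) + 5\right) - 1\right) = 5452 \left(-1 - \left(5 + 5\right) - 1\right) = 5452 \left(-1 - 10 - 1\right) = 5452 \left(-12\right) = -65424$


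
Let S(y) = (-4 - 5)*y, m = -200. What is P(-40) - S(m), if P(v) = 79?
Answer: -1721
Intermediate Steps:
S(y) = -9*y
P(-40) - S(m) = 79 - (-9)*(-200) = 79 - 1*1800 = 79 - 1800 = -1721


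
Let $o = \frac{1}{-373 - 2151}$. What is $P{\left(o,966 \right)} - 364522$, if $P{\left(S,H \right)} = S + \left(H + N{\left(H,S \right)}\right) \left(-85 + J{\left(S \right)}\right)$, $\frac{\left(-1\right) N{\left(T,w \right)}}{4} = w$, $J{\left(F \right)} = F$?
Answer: $- \frac{355663299863}{796322} \approx -4.4663 \cdot 10^{5}$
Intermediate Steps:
$o = - \frac{1}{2524}$ ($o = \frac{1}{-2524} = - \frac{1}{2524} \approx -0.0003962$)
$N{\left(T,w \right)} = - 4 w$
$P{\left(S,H \right)} = S + \left(-85 + S\right) \left(H - 4 S\right)$ ($P{\left(S,H \right)} = S + \left(H - 4 S\right) \left(-85 + S\right) = S + \left(-85 + S\right) \left(H - 4 S\right)$)
$P{\left(o,966 \right)} - 364522 = \left(\left(-85\right) 966 - 4 \left(- \frac{1}{2524}\right)^{2} + 341 \left(- \frac{1}{2524}\right) + 966 \left(- \frac{1}{2524}\right)\right) - 364522 = \left(-82110 - \frac{1}{1592644} - \frac{341}{2524} - \frac{483}{1262}\right) - 364522 = - \frac{65386411779}{796322} - 364522 = - \frac{355663299863}{796322}$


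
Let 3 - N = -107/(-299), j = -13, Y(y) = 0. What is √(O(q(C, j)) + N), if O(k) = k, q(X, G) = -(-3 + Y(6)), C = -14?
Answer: √504413/299 ≈ 2.3753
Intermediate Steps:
q(X, G) = 3 (q(X, G) = -(-3 + 0) = -1*(-3) = 3)
N = 790/299 (N = 3 - (-107)/(-299) = 3 - (-1)*(-107)/299 = 3 - 1*107/299 = 3 - 107/299 = 790/299 ≈ 2.6421)
√(O(q(C, j)) + N) = √(3 + 790/299) = √(1687/299) = √504413/299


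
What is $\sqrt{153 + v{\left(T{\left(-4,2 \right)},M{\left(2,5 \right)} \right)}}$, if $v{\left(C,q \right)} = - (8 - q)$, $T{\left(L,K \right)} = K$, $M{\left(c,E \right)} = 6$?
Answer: $\sqrt{151} \approx 12.288$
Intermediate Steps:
$v{\left(C,q \right)} = -8 + q$
$\sqrt{153 + v{\left(T{\left(-4,2 \right)},M{\left(2,5 \right)} \right)}} = \sqrt{153 + \left(-8 + 6\right)} = \sqrt{153 - 2} = \sqrt{151}$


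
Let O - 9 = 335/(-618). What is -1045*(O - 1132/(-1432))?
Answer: -534559300/55311 ≈ -9664.6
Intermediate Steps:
O = 5227/618 (O = 9 + 335/(-618) = 9 + 335*(-1/618) = 9 - 335/618 = 5227/618 ≈ 8.4579)
-1045*(O - 1132/(-1432)) = -1045*(5227/618 - 1132/(-1432)) = -1045*(5227/618 - 1132*(-1/1432)) = -1045*(5227/618 + 283/358) = -1045*511540/55311 = -534559300/55311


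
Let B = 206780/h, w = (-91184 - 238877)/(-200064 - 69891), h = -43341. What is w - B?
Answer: 23375489567/3900039885 ≈ 5.9937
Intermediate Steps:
w = 330061/269955 (w = -330061/(-269955) = -330061*(-1/269955) = 330061/269955 ≈ 1.2227)
B = -206780/43341 (B = 206780/(-43341) = 206780*(-1/43341) = -206780/43341 ≈ -4.7710)
w - B = 330061/269955 - 1*(-206780/43341) = 330061/269955 + 206780/43341 = 23375489567/3900039885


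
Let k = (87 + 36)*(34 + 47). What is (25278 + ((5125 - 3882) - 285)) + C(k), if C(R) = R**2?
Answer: 99287605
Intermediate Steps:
k = 9963 (k = 123*81 = 9963)
(25278 + ((5125 - 3882) - 285)) + C(k) = (25278 + ((5125 - 3882) - 285)) + 9963**2 = (25278 + (1243 - 285)) + 99261369 = (25278 + 958) + 99261369 = 26236 + 99261369 = 99287605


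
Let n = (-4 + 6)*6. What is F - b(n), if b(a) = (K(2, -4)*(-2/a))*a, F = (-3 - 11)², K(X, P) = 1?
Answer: 198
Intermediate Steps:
n = 12 (n = 2*6 = 12)
F = 196 (F = (-14)² = 196)
b(a) = -2 (b(a) = (1*(-2/a))*a = (-2/a)*a = -2)
F - b(n) = 196 - 1*(-2) = 196 + 2 = 198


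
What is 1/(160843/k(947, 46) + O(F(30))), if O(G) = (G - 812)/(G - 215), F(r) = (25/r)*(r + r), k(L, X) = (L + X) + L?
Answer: 4268/373565 ≈ 0.011425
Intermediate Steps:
k(L, X) = X + 2*L
F(r) = 50 (F(r) = (25/r)*(2*r) = 50)
O(G) = (-812 + G)/(-215 + G)
1/(160843/k(947, 46) + O(F(30))) = 1/(160843/(46 + 2*947) + (-812 + 50)/(-215 + 50)) = 1/(160843/(46 + 1894) - 762/(-165)) = 1/(160843/1940 - 1/165*(-762)) = 1/(160843*(1/1940) + 254/55) = 1/(160843/1940 + 254/55) = 1/(373565/4268) = 4268/373565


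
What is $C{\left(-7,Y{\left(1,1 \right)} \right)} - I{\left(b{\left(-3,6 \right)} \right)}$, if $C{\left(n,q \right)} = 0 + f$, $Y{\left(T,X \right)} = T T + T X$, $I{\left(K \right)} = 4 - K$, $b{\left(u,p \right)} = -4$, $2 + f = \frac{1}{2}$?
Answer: $- \frac{19}{2} \approx -9.5$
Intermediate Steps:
$f = - \frac{3}{2}$ ($f = -2 + \frac{1}{2} = - \frac{3}{2} \approx -1.5$)
$Y{\left(T,X \right)} = T^{2} + T X$
$C{\left(n,q \right)} = - \frac{3}{2}$ ($C{\left(n,q \right)} = 0 - \frac{3}{2} = - \frac{3}{2}$)
$C{\left(-7,Y{\left(1,1 \right)} \right)} - I{\left(b{\left(-3,6 \right)} \right)} = - \frac{3}{2} - \left(4 - -4\right) = - \frac{3}{2} - \left(4 + 4\right) = - \frac{3}{2} - 8 = - \frac{19}{2}$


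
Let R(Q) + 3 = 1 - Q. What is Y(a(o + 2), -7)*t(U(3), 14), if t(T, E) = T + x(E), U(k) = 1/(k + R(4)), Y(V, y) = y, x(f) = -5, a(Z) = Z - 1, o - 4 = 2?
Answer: 112/3 ≈ 37.333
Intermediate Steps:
o = 6 (o = 4 + 2 = 6)
a(Z) = -1 + Z
R(Q) = -2 - Q (R(Q) = -3 + (1 - Q) = -2 - Q)
U(k) = 1/(-6 + k) (U(k) = 1/(k + (-2 - 1*4)) = 1/(k + (-2 - 4)) = 1/(k - 6) = 1/(-6 + k))
t(T, E) = -5 + T (t(T, E) = T - 5 = -5 + T)
Y(a(o + 2), -7)*t(U(3), 14) = -7*(-5 + 1/(-6 + 3)) = -7*(-5 + 1/(-3)) = -7*(-5 - ⅓) = -7*(-16/3) = 112/3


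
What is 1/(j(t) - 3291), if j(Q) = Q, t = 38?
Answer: -1/3253 ≈ -0.00030741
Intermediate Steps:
1/(j(t) - 3291) = 1/(38 - 3291) = 1/(-3253) = -1/3253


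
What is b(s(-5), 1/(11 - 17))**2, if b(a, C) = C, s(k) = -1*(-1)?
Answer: 1/36 ≈ 0.027778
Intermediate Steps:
s(k) = 1
b(s(-5), 1/(11 - 17))**2 = (1/(11 - 17))**2 = (1/(-6))**2 = (-1/6)**2 = 1/36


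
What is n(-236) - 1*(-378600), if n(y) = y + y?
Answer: 378128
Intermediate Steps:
n(y) = 2*y
n(-236) - 1*(-378600) = 2*(-236) - 1*(-378600) = -472 + 378600 = 378128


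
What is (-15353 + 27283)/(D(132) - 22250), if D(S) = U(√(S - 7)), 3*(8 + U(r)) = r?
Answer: -2389841460/4458766951 - 178950*√5/4458766951 ≈ -0.53608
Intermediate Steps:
U(r) = -8 + r/3
D(S) = -8 + √(-7 + S)/3 (D(S) = -8 + √(S - 7)/3 = -8 + √(-7 + S)/3)
(-15353 + 27283)/(D(132) - 22250) = (-15353 + 27283)/((-8 + √(-7 + 132)/3) - 22250) = 11930/((-8 + √125/3) - 22250) = 11930/((-8 + (5*√5)/3) - 22250) = 11930/((-8 + 5*√5/3) - 22250) = 11930/(-22258 + 5*√5/3)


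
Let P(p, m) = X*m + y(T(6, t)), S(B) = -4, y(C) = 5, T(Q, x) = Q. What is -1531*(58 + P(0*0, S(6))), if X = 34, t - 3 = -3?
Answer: 111763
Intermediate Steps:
t = 0 (t = 3 - 3 = 0)
P(p, m) = 5 + 34*m (P(p, m) = 34*m + 5 = 5 + 34*m)
-1531*(58 + P(0*0, S(6))) = -1531*(58 + (5 + 34*(-4))) = -1531*(58 + (5 - 136)) = -1531*(58 - 131) = -1531*(-73) = 111763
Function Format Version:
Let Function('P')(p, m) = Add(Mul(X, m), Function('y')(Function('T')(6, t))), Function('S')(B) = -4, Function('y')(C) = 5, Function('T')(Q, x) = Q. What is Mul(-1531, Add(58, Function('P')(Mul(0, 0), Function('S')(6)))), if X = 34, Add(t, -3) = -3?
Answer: 111763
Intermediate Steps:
t = 0 (t = Add(3, -3) = 0)
Function('P')(p, m) = Add(5, Mul(34, m)) (Function('P')(p, m) = Add(Mul(34, m), 5) = Add(5, Mul(34, m)))
Mul(-1531, Add(58, Function('P')(Mul(0, 0), Function('S')(6)))) = Mul(-1531, Add(58, Add(5, Mul(34, -4)))) = Mul(-1531, Add(58, Add(5, -136))) = Mul(-1531, Add(58, -131)) = Mul(-1531, -73) = 111763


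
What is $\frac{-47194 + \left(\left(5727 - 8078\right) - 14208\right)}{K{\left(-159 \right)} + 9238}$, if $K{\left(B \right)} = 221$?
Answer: $- \frac{21251}{3153} \approx -6.7399$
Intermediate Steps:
$\frac{-47194 + \left(\left(5727 - 8078\right) - 14208\right)}{K{\left(-159 \right)} + 9238} = \frac{-47194 + \left(\left(5727 - 8078\right) - 14208\right)}{221 + 9238} = \frac{-47194 - 16559}{9459} = \left(-47194 - 16559\right) \frac{1}{9459} = \left(-63753\right) \frac{1}{9459} = - \frac{21251}{3153}$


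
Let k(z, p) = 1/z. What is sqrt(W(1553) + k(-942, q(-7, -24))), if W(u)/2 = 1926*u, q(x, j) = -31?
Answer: sqrt(5308349875842)/942 ≈ 2445.8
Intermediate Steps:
W(u) = 3852*u (W(u) = 2*(1926*u) = 3852*u)
sqrt(W(1553) + k(-942, q(-7, -24))) = sqrt(3852*1553 + 1/(-942)) = sqrt(5982156 - 1/942) = sqrt(5635190951/942) = sqrt(5308349875842)/942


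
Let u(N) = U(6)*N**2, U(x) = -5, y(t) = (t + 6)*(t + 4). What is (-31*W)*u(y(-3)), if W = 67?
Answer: 93465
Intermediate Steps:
y(t) = (4 + t)*(6 + t) (y(t) = (6 + t)*(4 + t) = (4 + t)*(6 + t))
u(N) = -5*N**2
(-31*W)*u(y(-3)) = (-31*67)*(-5*(24 + (-3)**2 + 10*(-3))**2) = -(-10385)*(24 + 9 - 30)**2 = -(-10385)*3**2 = -(-10385)*9 = -2077*(-45) = 93465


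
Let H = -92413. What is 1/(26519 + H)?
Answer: -1/65894 ≈ -1.5176e-5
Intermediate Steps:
1/(26519 + H) = 1/(26519 - 92413) = 1/(-65894) = -1/65894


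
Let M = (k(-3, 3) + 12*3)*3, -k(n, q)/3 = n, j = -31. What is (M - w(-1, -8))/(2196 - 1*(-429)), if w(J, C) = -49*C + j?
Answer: -226/2625 ≈ -0.086095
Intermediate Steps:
k(n, q) = -3*n
w(J, C) = -31 - 49*C (w(J, C) = -49*C - 31 = -31 - 49*C)
M = 135 (M = (-3*(-3) + 12*3)*3 = (9 + 36)*3 = 45*3 = 135)
(M - w(-1, -8))/(2196 - 1*(-429)) = (135 - (-31 - 49*(-8)))/(2196 - 1*(-429)) = (135 - (-31 + 392))/(2196 + 429) = (135 - 1*361)/2625 = (135 - 361)*(1/2625) = -226*1/2625 = -226/2625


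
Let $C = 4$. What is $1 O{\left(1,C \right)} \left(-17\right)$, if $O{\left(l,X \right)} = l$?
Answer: $-17$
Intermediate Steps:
$1 O{\left(1,C \right)} \left(-17\right) = 1 \cdot 1 \left(-17\right) = 1 \left(-17\right) = -17$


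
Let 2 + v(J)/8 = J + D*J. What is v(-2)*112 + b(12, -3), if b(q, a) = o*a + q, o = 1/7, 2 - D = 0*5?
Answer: -50095/7 ≈ -7156.4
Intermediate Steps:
D = 2 (D = 2 - 0*5 = 2 - 1*0 = 2 + 0 = 2)
o = 1/7 ≈ 0.14286
b(q, a) = q + a/7 (b(q, a) = a/7 + q = q + a/7)
v(J) = -16 + 24*J (v(J) = -16 + 8*(J + 2*J) = -16 + 8*(3*J) = -16 + 24*J)
v(-2)*112 + b(12, -3) = (-16 + 24*(-2))*112 + (12 + (1/7)*(-3)) = (-16 - 48)*112 + (12 - 3/7) = -64*112 + 81/7 = -7168 + 81/7 = -50095/7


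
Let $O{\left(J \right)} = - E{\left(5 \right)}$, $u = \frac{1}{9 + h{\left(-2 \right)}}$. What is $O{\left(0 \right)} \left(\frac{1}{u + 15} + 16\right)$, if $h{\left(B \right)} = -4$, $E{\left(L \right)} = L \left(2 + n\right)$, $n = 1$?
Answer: $- \frac{18315}{76} \approx -240.99$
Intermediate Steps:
$E{\left(L \right)} = 3 L$ ($E{\left(L \right)} = L \left(2 + 1\right) = L 3 = 3 L$)
$u = \frac{1}{5}$ ($u = \frac{1}{9 - 4} = \frac{1}{5} \approx 0.2$)
$O{\left(J \right)} = -15$ ($O{\left(J \right)} = - 3 \cdot 5 = \left(-1\right) 15 = -15$)
$O{\left(0 \right)} \left(\frac{1}{u + 15} + 16\right) = - 15 \left(\frac{1}{\frac{1}{5} + 15} + 16\right) = - 15 \left(\frac{1}{\frac{76}{5}} + 16\right) = - 15 \left(\frac{5}{76} + 16\right) = \left(-15\right) \frac{1221}{76} = - \frac{18315}{76}$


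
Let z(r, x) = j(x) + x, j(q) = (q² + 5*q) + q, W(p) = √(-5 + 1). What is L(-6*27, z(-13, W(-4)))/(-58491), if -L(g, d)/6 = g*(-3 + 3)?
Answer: 0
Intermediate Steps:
W(p) = 2*I (W(p) = √(-4) = 2*I)
j(q) = q² + 6*q
z(r, x) = x + x*(6 + x) (z(r, x) = x*(6 + x) + x = x + x*(6 + x))
L(g, d) = 0 (L(g, d) = -6*g*(-3 + 3) = -6*g*0 = -6*0 = 0)
L(-6*27, z(-13, W(-4)))/(-58491) = 0/(-58491) = 0*(-1/58491) = 0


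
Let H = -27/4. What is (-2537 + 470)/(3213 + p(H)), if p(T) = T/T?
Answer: -2067/3214 ≈ -0.64312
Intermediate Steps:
H = -27/4 (H = -27*¼ = -27/4 ≈ -6.7500)
p(T) = 1
(-2537 + 470)/(3213 + p(H)) = (-2537 + 470)/(3213 + 1) = -2067/3214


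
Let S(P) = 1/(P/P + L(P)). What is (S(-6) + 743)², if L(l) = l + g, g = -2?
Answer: 27040000/49 ≈ 5.5184e+5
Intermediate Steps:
L(l) = -2 + l (L(l) = l - 2 = -2 + l)
S(P) = 1/(-1 + P) (S(P) = 1/(P/P + (-2 + P)) = 1/(1 + (-2 + P)) = 1/(-1 + P))
(S(-6) + 743)² = (1/(-1 - 6) + 743)² = (1/(-7) + 743)² = (-⅐ + 743)² = (5200/7)² = 27040000/49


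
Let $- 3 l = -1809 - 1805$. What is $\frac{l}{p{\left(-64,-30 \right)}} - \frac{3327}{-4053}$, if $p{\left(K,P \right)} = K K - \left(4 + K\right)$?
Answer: $\frac{9354763}{8422134} \approx 1.1107$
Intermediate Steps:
$l = \frac{3614}{3}$ ($l = - \frac{-1809 - 1805}{3} = \left(- \frac{1}{3}\right) \left(-3614\right) = \frac{3614}{3} \approx 1204.7$)
$p{\left(K,P \right)} = -4 + K^{2} - K$ ($p{\left(K,P \right)} = K^{2} - \left(4 + K\right) = -4 + K^{2} - K$)
$\frac{l}{p{\left(-64,-30 \right)}} - \frac{3327}{-4053} = \frac{3614}{3 \left(-4 + \left(-64\right)^{2} - -64\right)} - \frac{3327}{-4053} = \frac{3614}{3 \left(-4 + 4096 + 64\right)} - - \frac{1109}{1351} = \frac{3614}{3 \cdot 4156} + \frac{1109}{1351} = \frac{3614}{3} \cdot \frac{1}{4156} + \frac{1109}{1351} = \frac{1807}{6234} + \frac{1109}{1351} = \frac{9354763}{8422134}$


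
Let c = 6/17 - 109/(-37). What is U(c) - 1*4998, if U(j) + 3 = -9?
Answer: -5010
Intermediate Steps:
c = 2075/629 (c = 6*(1/17) - 109*(-1/37) = 6/17 + 109/37 = 2075/629 ≈ 3.2989)
U(j) = -12 (U(j) = -3 - 9 = -12)
U(c) - 1*4998 = -12 - 1*4998 = -12 - 4998 = -5010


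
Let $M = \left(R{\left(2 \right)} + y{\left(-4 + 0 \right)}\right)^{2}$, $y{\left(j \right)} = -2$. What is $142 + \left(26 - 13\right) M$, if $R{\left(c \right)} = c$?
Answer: $142$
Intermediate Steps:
$M = 0$ ($M = \left(2 - 2\right)^{2} = 0^{2} = 0$)
$142 + \left(26 - 13\right) M = 142 + \left(26 - 13\right) 0 = 142 + 13 \cdot 0 = 142 + 0 = 142$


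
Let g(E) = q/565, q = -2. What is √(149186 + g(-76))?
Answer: 2*√11905974930/565 ≈ 386.25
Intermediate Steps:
g(E) = -2/565
√(149186 + g(-76)) = √(149186 - 2/565) = √(84290088/565) = 2*√11905974930/565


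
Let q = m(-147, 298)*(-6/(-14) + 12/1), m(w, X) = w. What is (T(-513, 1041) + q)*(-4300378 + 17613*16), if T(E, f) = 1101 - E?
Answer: 855955410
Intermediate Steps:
q = -1827 (q = -147*(-6/(-14) + 12/1) = -147*(-6*(-1/14) + 12*1) = -147*(3/7 + 12) = -147*87/7 = -1827)
(T(-513, 1041) + q)*(-4300378 + 17613*16) = ((1101 - 1*(-513)) - 1827)*(-4300378 + 17613*16) = ((1101 + 513) - 1827)*(-4300378 + 281808) = (1614 - 1827)*(-4018570) = -213*(-4018570) = 855955410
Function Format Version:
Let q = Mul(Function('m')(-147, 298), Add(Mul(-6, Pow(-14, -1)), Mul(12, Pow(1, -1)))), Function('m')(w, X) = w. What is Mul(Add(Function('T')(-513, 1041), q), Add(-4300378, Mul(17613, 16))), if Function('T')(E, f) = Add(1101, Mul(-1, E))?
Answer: 855955410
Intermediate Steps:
q = -1827 (q = Mul(-147, Add(Mul(-6, Pow(-14, -1)), Mul(12, Pow(1, -1)))) = Mul(-147, Add(Mul(-6, Rational(-1, 14)), Mul(12, 1))) = Mul(-147, Add(Rational(3, 7), 12)) = Mul(-147, Rational(87, 7)) = -1827)
Mul(Add(Function('T')(-513, 1041), q), Add(-4300378, Mul(17613, 16))) = Mul(Add(Add(1101, Mul(-1, -513)), -1827), Add(-4300378, Mul(17613, 16))) = Mul(Add(Add(1101, 513), -1827), Add(-4300378, 281808)) = Mul(Add(1614, -1827), -4018570) = Mul(-213, -4018570) = 855955410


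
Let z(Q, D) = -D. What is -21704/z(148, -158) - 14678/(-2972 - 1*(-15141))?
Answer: -133217550/961351 ≈ -138.57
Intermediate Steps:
-21704/z(148, -158) - 14678/(-2972 - 1*(-15141)) = -21704/((-1*(-158))) - 14678/(-2972 - 1*(-15141)) = -21704/158 - 14678/(-2972 + 15141) = -21704*1/158 - 14678/12169 = -10852/79 - 14678*1/12169 = -10852/79 - 14678/12169 = -133217550/961351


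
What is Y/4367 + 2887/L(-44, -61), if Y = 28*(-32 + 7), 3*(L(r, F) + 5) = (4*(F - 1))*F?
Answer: 27243487/65998471 ≈ 0.41279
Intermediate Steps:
L(r, F) = -5 + F*(-4 + 4*F)/3 (L(r, F) = -5 + ((4*(F - 1))*F)/3 = -5 + ((4*(-1 + F))*F)/3 = -5 + ((-4 + 4*F)*F)/3 = -5 + (F*(-4 + 4*F))/3 = -5 + F*(-4 + 4*F)/3)
Y = -700 (Y = 28*(-25) = -700)
Y/4367 + 2887/L(-44, -61) = -700/4367 + 2887/(-5 - 4/3*(-61) + (4/3)*(-61)²) = -700*1/4367 + 2887/(-5 + 244/3 + (4/3)*3721) = -700/4367 + 2887/(-5 + 244/3 + 14884/3) = -700/4367 + 2887/(15113/3) = -700/4367 + 2887*(3/15113) = -700/4367 + 8661/15113 = 27243487/65998471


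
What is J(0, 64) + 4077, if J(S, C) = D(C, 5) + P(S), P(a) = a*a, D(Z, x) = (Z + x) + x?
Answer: 4151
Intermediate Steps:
D(Z, x) = Z + 2*x
P(a) = a²
J(S, C) = 10 + C + S² (J(S, C) = (C + 2*5) + S² = (C + 10) + S² = (10 + C) + S² = 10 + C + S²)
J(0, 64) + 4077 = (10 + 64 + 0²) + 4077 = (10 + 64 + 0) + 4077 = 74 + 4077 = 4151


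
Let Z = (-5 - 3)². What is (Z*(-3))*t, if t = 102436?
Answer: -19667712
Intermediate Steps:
Z = 64 (Z = (-8)² = 64)
(Z*(-3))*t = (64*(-3))*102436 = -192*102436 = -19667712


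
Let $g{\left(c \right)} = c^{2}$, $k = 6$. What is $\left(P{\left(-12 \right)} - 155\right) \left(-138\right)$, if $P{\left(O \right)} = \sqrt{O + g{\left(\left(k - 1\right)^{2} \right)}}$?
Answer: $21390 - 138 \sqrt{613} \approx 17973.0$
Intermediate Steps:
$P{\left(O \right)} = \sqrt{625 + O}$ ($P{\left(O \right)} = \sqrt{O + \left(\left(6 - 1\right)^{2}\right)^{2}} = \sqrt{O + \left(5^{2}\right)^{2}} = \sqrt{O + 25^{2}} = \sqrt{O + 625} = \sqrt{625 + O}$)
$\left(P{\left(-12 \right)} - 155\right) \left(-138\right) = \left(\sqrt{625 - 12} - 155\right) \left(-138\right) = \left(\sqrt{613} - 155\right) \left(-138\right) = \left(-155 + \sqrt{613}\right) \left(-138\right) = 21390 - 138 \sqrt{613}$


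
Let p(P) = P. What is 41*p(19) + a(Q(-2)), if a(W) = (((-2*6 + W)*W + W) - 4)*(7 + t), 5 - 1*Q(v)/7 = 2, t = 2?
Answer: 2633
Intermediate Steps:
Q(v) = 21 (Q(v) = 35 - 7*2 = 35 - 14 = 21)
a(W) = -36 + 9*W + 9*W*(-12 + W) (a(W) = (((-2*6 + W)*W + W) - 4)*(7 + 2) = (((-12 + W)*W + W) - 4)*9 = ((W*(-12 + W) + W) - 4)*9 = ((W + W*(-12 + W)) - 4)*9 = (-4 + W + W*(-12 + W))*9 = -36 + 9*W + 9*W*(-12 + W))
41*p(19) + a(Q(-2)) = 41*19 + (-36 - 99*21 + 9*21**2) = 779 + (-36 - 2079 + 9*441) = 779 + (-36 - 2079 + 3969) = 779 + 1854 = 2633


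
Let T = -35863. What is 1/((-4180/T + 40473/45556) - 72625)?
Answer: -1633774828/118651254976221 ≈ -1.3770e-5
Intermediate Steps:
1/((-4180/T + 40473/45556) - 72625) = 1/((-4180/(-35863) + 40473/45556) - 72625) = 1/((-4180*(-1/35863) + 40473*(1/45556)) - 72625) = 1/((4180/35863 + 40473/45556) - 72625) = 1/(1641907279/1633774828 - 72625) = 1/(-118651254976221/1633774828) = -1633774828/118651254976221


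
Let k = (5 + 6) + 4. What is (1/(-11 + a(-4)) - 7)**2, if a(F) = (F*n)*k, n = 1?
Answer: 248004/5041 ≈ 49.197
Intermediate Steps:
k = 15 (k = 11 + 4 = 15)
a(F) = 15*F (a(F) = (F*1)*15 = F*15 = 15*F)
(1/(-11 + a(-4)) - 7)**2 = (1/(-11 + 15*(-4)) - 7)**2 = (1/(-11 - 60) - 7)**2 = (1/(-71) - 7)**2 = (-1/71 - 7)**2 = (-498/71)**2 = 248004/5041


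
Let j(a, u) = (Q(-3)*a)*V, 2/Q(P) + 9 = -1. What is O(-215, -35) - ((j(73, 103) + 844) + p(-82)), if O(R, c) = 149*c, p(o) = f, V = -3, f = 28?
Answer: -30654/5 ≈ -6130.8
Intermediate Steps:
Q(P) = -1/5 (Q(P) = 2/(-9 - 1) = 2/(-10) = 2*(-1/10) = -1/5)
p(o) = 28
j(a, u) = 3*a/5 (j(a, u) = -a/5*(-3) = 3*a/5)
O(-215, -35) - ((j(73, 103) + 844) + p(-82)) = 149*(-35) - (((3/5)*73 + 844) + 28) = -5215 - ((219/5 + 844) + 28) = -5215 - (4439/5 + 28) = -5215 - 1*4579/5 = -5215 - 4579/5 = -30654/5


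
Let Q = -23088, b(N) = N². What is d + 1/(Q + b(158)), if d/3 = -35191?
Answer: -198054947/1876 ≈ -1.0557e+5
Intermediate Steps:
d = -105573 (d = 3*(-35191) = -105573)
d + 1/(Q + b(158)) = -105573 + 1/(-23088 + 158²) = -105573 + 1/(-23088 + 24964) = -105573 + 1/1876 = -198054947/1876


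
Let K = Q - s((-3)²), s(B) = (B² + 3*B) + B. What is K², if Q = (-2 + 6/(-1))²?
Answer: 2809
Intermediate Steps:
s(B) = B² + 4*B
Q = 64 (Q = (-2 + 6*(-1))² = (-2 - 6)² = (-8)² = 64)
K = -53 (K = 64 - (-3)²*(4 + (-3)²) = 64 - 9*(4 + 9) = 64 - 9*13 = 64 - 1*117 = 64 - 117 = -53)
K² = (-53)² = 2809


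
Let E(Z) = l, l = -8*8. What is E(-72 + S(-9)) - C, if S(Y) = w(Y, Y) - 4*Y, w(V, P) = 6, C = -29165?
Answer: 29101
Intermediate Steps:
S(Y) = 6 - 4*Y
l = -64
E(Z) = -64
E(-72 + S(-9)) - C = -64 - 1*(-29165) = -64 + 29165 = 29101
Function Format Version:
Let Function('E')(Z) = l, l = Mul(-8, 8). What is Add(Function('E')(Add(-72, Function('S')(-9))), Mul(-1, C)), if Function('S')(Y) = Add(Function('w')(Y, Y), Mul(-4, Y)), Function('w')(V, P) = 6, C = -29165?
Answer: 29101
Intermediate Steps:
Function('S')(Y) = Add(6, Mul(-4, Y))
l = -64
Function('E')(Z) = -64
Add(Function('E')(Add(-72, Function('S')(-9))), Mul(-1, C)) = Add(-64, Mul(-1, -29165)) = Add(-64, 29165) = 29101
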